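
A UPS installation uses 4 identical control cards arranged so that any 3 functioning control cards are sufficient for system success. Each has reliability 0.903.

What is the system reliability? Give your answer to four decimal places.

0.9506

R = Σ_{i=3}^{4} C(4,i) p^i (1−p)^{4−i} with p = 0.903
C(4,3)·0.903^3·0.097^1 = 0.285690
C(4,4)·0.903^4·0.097^0 = 0.664892
Sum = 0.9506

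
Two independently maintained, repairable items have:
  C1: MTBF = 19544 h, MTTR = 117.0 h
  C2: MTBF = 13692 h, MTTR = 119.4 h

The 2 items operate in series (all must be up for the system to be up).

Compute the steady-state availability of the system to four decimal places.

0.9855

A(C1) = MTBF/(MTBF+MTTR) = 19544/(19544+117.0) = 0.994049
A(C2) = MTBF/(MTBF+MTTR) = 13692/(13692+119.4) = 0.991355
Series availability: 0.994049 × 0.991355 = 0.9855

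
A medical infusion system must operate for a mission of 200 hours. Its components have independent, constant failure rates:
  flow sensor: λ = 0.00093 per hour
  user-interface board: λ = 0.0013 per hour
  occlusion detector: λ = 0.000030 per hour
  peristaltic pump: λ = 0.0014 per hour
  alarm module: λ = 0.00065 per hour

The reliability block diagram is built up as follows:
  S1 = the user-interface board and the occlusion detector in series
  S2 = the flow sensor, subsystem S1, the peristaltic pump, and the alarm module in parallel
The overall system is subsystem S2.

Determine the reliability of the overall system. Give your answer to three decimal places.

R(flow sensor) = exp(−0.00093 × 200) = 0.83027
R(user-interface board) = exp(−0.0013 × 200) = 0.77105
R(occlusion detector) = exp(−0.000030 × 200) = 0.99402
R(peristaltic pump) = exp(−0.0014 × 200) = 0.75578
R(alarm module) = exp(−0.00065 × 200) = 0.87810
Series (user-interface board and occlusion detector): 0.77105 × 0.99402 = 0.76644
Parallel (flow sensor, [0.76644], peristaltic pump, and alarm module): 1 − (1 − 0.83027)(1 − 0.76644)(1 − 0.75578)(1 − 0.87810) = 0.999

0.999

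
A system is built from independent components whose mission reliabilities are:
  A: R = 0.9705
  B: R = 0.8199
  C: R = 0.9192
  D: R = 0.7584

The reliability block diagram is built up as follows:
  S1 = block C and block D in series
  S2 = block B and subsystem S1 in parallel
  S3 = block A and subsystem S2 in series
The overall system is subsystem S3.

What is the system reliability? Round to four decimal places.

0.9176

Series (C and D): 0.919200 × 0.758400 = 0.697121
Parallel (B and [0.697121]): 1 − (1 − 0.819900)(1 − 0.697121) = 0.945451
Series (A and [0.945451]): 0.970500 × 0.945451 = 0.9176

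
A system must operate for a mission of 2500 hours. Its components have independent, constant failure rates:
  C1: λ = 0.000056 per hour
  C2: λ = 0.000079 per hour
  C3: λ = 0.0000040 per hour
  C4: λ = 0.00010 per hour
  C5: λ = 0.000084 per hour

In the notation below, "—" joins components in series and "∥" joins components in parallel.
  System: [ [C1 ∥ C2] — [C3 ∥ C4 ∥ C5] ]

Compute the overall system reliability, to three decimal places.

0.976

R(C1) = exp(−0.000056 × 2500) = 0.86936
R(C2) = exp(−0.000079 × 2500) = 0.82078
R(C3) = exp(−0.0000040 × 2500) = 0.99005
R(C4) = exp(−0.00010 × 2500) = 0.77880
R(C5) = exp(−0.000084 × 2500) = 0.81058
Parallel (C1 and C2): 1 − (1 − 0.86936)(1 − 0.82078) = 0.97659
Parallel (C3, C4, and C5): 1 − (1 − 0.99005)(1 − 0.77880)(1 − 0.81058) = 0.99958
Series ([0.97659] and [0.99958]): 0.97659 × 0.99958 = 0.976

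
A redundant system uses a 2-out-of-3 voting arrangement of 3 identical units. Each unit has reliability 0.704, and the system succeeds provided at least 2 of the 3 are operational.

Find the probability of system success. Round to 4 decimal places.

R = Σ_{i=2}^{3} C(3,i) p^i (1−p)^{3−i} with p = 0.704
C(3,2)·0.704^2·0.296^1 = 0.440107
C(3,3)·0.704^3·0.296^0 = 0.348914
Sum = 0.7890

0.7890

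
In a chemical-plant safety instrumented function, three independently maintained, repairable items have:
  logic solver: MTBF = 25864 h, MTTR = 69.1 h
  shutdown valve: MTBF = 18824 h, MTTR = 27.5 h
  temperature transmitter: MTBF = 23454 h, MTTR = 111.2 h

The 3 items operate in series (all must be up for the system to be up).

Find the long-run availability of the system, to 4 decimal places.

A(logic solver) = MTBF/(MTBF+MTTR) = 25864/(25864+69.1) = 0.997335
A(shutdown valve) = MTBF/(MTBF+MTTR) = 18824/(18824+27.5) = 0.998541
A(temperature transmitter) = MTBF/(MTBF+MTTR) = 23454/(23454+111.2) = 0.995281
Series availability: 0.997335 × 0.998541 × 0.995281 = 0.9912

0.9912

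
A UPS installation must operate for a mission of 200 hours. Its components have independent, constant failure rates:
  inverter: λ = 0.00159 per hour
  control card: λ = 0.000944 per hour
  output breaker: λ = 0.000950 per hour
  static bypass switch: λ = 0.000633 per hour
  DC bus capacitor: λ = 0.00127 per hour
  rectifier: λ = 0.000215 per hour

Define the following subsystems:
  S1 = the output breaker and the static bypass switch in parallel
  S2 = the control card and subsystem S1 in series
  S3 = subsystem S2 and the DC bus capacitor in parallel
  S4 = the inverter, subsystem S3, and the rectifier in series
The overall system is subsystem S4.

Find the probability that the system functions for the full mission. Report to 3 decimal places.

R(inverter) = exp(−0.00159 × 200) = 0.72760
R(control card) = exp(−0.000944 × 200) = 0.82795
R(output breaker) = exp(−0.000950 × 200) = 0.82696
R(static bypass switch) = exp(−0.000633 × 200) = 0.88109
R(DC bus capacitor) = exp(−0.00127 × 200) = 0.77569
R(rectifier) = exp(−0.000215 × 200) = 0.95791
Parallel (output breaker and static bypass switch): 1 − (1 − 0.82696)(1 − 0.88109) = 0.97942
Series (control card and [0.97942]): 0.82795 × 0.97942 = 0.81091
Parallel ([0.81091] and DC bus capacitor): 1 − (1 − 0.81091)(1 − 0.77569) = 0.95759
Series (inverter, [0.95759], and rectifier): 0.72760 × 0.95759 × 0.95791 = 0.667

0.667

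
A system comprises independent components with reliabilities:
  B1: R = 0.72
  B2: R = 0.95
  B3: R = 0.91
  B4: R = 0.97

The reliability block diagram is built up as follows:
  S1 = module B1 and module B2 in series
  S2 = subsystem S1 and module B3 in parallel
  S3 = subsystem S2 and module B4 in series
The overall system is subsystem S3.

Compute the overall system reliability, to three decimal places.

Series (B1 and B2): 0.72000 × 0.95000 = 0.68400
Parallel ([0.68400] and B3): 1 − (1 − 0.68400)(1 − 0.91000) = 0.97156
Series ([0.97156] and B4): 0.97156 × 0.97000 = 0.942

0.942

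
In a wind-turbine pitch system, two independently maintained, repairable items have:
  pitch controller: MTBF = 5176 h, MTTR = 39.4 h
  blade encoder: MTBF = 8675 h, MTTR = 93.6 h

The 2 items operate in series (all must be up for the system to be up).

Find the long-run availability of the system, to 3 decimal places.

A(pitch controller) = MTBF/(MTBF+MTTR) = 5176/(5176+39.4) = 0.992445
A(blade encoder) = MTBF/(MTBF+MTTR) = 8675/(8675+93.6) = 0.989326
Series availability: 0.992445 × 0.989326 = 0.982

0.982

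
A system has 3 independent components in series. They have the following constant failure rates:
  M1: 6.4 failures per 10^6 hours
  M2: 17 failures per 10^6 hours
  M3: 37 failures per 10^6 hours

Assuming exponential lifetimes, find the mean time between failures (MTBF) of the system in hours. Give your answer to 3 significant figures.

Series of exponential components: λ_sys = Σ λ_i
λ_sys = 0.0000064 + 0.000017 + 0.000037 = 6.0400e-05 /h
MTBF = 1 / λ_sys = 16600 h

16600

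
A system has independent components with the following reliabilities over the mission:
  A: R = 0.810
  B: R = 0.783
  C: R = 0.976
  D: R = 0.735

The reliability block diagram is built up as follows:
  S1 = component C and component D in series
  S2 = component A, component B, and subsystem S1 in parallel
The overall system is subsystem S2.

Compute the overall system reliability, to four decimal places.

Series (C and D): 0.976000 × 0.735000 = 0.717360
Parallel (A, B, and [0.717360]): 1 − (1 − 0.810000)(1 − 0.783000)(1 − 0.717360) = 0.9883

0.9883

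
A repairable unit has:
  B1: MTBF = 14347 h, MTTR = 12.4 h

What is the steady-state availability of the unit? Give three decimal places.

A(B1) = MTBF/(MTBF+MTTR) = 14347/(14347+12.4) = 0.999

0.999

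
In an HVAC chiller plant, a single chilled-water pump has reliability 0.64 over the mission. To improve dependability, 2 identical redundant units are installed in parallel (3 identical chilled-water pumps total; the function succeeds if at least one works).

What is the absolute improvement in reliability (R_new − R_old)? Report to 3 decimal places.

0.313

R_before = 0.64
R_after = 1 − (1 − 0.64)^3 = 0.953
ΔR = 0.953 − 0.64 = 0.313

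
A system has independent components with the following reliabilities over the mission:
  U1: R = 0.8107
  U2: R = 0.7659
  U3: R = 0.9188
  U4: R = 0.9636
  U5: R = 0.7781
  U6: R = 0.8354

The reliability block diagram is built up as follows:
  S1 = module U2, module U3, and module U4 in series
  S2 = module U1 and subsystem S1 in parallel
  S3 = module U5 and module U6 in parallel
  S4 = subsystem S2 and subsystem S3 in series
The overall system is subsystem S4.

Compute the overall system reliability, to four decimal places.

0.9048

Series (U2, U3, and U4): 0.765900 × 0.918800 × 0.963600 = 0.678094
Parallel (U1 and [0.678094]): 1 − (1 − 0.810700)(1 − 0.678094) = 0.939063
Parallel (U5 and U6): 1 − (1 − 0.778100)(1 − 0.835400) = 0.963475
Series ([0.939063] and [0.963475]): 0.939063 × 0.963475 = 0.9048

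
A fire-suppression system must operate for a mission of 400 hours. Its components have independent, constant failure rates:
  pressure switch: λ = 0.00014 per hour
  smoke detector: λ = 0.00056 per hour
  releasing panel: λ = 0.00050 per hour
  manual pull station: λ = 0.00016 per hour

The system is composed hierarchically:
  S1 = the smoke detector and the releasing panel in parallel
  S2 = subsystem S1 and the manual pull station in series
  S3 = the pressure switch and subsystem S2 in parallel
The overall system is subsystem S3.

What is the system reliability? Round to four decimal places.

0.9948

R(pressure switch) = exp(−0.00014 × 400) = 0.945539
R(smoke detector) = exp(−0.00056 × 400) = 0.799315
R(releasing panel) = exp(−0.00050 × 400) = 0.818731
R(manual pull station) = exp(−0.00016 × 400) = 0.938005
Parallel (smoke detector and releasing panel): 1 − (1 − 0.799315)(1 − 0.818731) = 0.963622
Series ([0.963622] and manual pull station): 0.963622 × 0.938005 = 0.903882
Parallel (pressure switch and [0.903882]): 1 − (1 − 0.945539)(1 − 0.903882) = 0.9948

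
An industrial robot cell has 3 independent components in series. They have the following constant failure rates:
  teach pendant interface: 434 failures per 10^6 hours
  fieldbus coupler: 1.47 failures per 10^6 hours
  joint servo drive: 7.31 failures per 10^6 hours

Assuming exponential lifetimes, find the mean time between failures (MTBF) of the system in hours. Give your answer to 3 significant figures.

2260

Series of exponential components: λ_sys = Σ λ_i
λ_sys = 0.000434 + 0.00000147 + 0.00000731 = 4.4278e-04 /h
MTBF = 1 / λ_sys = 2260 h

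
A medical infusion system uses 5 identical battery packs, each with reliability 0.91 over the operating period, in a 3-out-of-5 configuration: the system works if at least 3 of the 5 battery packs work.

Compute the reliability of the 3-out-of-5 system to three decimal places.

0.994

R = Σ_{i=3}^{5} C(5,i) p^i (1−p)^{5−i} with p = 0.91
C(5,3)·0.91^3·0.09^2 = 0.06104
C(5,4)·0.91^4·0.09^1 = 0.30859
C(5,5)·0.91^5·0.09^0 = 0.62403
Sum = 0.994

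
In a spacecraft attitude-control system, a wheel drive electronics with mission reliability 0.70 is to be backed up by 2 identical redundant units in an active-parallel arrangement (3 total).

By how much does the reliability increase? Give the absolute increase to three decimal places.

0.273

R_before = 0.70
R_after = 1 − (1 − 0.70)^3 = 0.973
ΔR = 0.973 − 0.70 = 0.273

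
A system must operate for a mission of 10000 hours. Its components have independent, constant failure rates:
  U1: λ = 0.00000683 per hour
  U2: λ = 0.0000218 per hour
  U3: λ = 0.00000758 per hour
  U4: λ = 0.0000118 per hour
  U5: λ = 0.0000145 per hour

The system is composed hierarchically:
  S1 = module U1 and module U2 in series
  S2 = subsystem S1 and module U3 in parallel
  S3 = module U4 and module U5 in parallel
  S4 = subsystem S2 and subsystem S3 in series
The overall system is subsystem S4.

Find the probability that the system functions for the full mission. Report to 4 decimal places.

R(U1) = exp(−0.00000683 × 10000) = 0.933980
R(U2) = exp(−0.0000218 × 10000) = 0.804125
R(U3) = exp(−0.00000758 × 10000) = 0.927002
R(U4) = exp(−0.0000118 × 10000) = 0.888696
R(U5) = exp(−0.0000145 × 10000) = 0.865022
Series (U1 and U2): 0.933980 × 0.804125 = 0.751037
Parallel ([0.751037] and U3): 1 − (1 − 0.751037)(1 − 0.927002) = 0.981826
Parallel (U4 and U5): 1 − (1 − 0.888696)(1 − 0.865022) = 0.984976
Series ([0.981826] and [0.984976]): 0.981826 × 0.984976 = 0.9671

0.9671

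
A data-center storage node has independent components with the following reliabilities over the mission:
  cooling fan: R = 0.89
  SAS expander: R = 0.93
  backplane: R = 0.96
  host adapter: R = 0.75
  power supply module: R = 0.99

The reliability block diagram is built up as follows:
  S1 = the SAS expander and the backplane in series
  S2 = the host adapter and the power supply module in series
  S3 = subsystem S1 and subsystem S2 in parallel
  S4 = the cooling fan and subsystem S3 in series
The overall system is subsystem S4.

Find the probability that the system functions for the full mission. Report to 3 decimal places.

Series (SAS expander and backplane): 0.93000 × 0.96000 = 0.89280
Series (host adapter and power supply module): 0.75000 × 0.99000 = 0.74250
Parallel ([0.89280] and [0.74250]): 1 − (1 − 0.89280)(1 − 0.74250) = 0.97240
Series (cooling fan and [0.97240]): 0.89000 × 0.97240 = 0.865

0.865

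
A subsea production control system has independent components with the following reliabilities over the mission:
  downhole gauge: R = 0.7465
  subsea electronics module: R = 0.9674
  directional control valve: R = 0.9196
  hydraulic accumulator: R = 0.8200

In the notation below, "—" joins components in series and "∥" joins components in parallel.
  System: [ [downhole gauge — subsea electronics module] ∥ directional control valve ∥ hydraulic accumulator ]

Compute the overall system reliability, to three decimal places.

Series (downhole gauge and subsea electronics module): 0.74650 × 0.96740 = 0.72216
Parallel ([0.72216], directional control valve, and hydraulic accumulator): 1 − (1 − 0.72216)(1 − 0.91960)(1 − 0.82000) = 0.996

0.996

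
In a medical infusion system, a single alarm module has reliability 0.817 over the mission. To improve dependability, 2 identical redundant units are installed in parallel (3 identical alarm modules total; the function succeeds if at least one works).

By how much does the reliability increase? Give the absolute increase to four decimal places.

0.1769

R_before = 0.817
R_after = 1 − (1 − 0.817)^3 = 0.9939
ΔR = 0.9939 − 0.817 = 0.1769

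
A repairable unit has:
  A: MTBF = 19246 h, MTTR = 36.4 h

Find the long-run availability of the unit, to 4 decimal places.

0.9981

A(A) = MTBF/(MTBF+MTTR) = 19246/(19246+36.4) = 0.9981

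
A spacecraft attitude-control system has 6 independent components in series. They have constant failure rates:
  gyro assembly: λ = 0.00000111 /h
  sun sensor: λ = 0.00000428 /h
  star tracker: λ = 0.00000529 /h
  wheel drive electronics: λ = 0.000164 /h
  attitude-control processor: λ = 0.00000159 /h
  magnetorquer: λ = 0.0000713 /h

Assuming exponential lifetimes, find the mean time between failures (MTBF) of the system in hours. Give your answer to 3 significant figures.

Series of exponential components: λ_sys = Σ λ_i
λ_sys = 0.00000111 + 0.00000428 + 0.00000529 + 0.000164 + 0.00000159 + 0.0000713 = 2.4757e-04 /h
MTBF = 1 / λ_sys = 4040 h

4040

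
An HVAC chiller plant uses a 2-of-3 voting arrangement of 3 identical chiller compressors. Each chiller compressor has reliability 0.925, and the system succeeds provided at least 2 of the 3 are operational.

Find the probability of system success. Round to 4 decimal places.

R = Σ_{i=2}^{3} C(3,i) p^i (1−p)^{3−i} with p = 0.925
C(3,2)·0.925^2·0.075^1 = 0.192516
C(3,3)·0.925^3·0.075^0 = 0.791453
Sum = 0.9840

0.9840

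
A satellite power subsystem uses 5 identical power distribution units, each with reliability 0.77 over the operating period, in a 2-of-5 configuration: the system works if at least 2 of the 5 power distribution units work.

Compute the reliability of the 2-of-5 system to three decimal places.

R = Σ_{i=2}^{5} C(5,i) p^i (1−p)^{5−i} with p = 0.77
C(5,2)·0.77^2·0.23^3 = 0.07214
C(5,3)·0.77^3·0.23^2 = 0.24151
C(5,4)·0.77^4·0.23^1 = 0.40426
C(5,5)·0.77^5·0.23^0 = 0.27068
Sum = 0.989

0.989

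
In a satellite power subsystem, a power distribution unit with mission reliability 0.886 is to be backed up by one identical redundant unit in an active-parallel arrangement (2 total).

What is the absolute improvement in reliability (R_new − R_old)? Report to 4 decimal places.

R_before = 0.886
R_after = 1 − (1 − 0.886)^2 = 0.9870
ΔR = 0.9870 − 0.886 = 0.1010

0.1010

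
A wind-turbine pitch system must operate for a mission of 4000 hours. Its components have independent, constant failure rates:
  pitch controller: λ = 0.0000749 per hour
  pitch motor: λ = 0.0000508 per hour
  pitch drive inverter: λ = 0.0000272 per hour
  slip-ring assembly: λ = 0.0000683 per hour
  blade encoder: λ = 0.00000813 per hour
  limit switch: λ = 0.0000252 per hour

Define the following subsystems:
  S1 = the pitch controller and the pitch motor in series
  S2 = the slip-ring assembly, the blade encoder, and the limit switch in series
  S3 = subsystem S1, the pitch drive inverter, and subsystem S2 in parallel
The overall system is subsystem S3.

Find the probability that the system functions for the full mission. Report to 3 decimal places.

R(pitch controller) = exp(−0.0000749 × 4000) = 0.74111
R(pitch motor) = exp(−0.0000508 × 4000) = 0.81612
R(pitch drive inverter) = exp(−0.0000272 × 4000) = 0.89691
R(slip-ring assembly) = exp(−0.0000683 × 4000) = 0.76094
R(blade encoder) = exp(−0.00000813 × 4000) = 0.96800
R(limit switch) = exp(−0.0000252 × 4000) = 0.90411
Series (pitch controller and pitch motor): 0.74111 × 0.81612 = 0.60483
Series (slip-ring assembly, blade encoder, and limit switch): 0.76094 × 0.96800 × 0.90411 = 0.66596
Parallel ([0.60483], pitch drive inverter, and [0.66596]): 1 − (1 − 0.60483)(1 − 0.89691)(1 − 0.66596) = 0.986

0.986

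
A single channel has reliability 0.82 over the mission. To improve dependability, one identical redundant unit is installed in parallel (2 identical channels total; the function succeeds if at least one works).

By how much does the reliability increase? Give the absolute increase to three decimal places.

R_before = 0.82
R_after = 1 − (1 − 0.82)^2 = 0.968
ΔR = 0.968 − 0.82 = 0.148

0.148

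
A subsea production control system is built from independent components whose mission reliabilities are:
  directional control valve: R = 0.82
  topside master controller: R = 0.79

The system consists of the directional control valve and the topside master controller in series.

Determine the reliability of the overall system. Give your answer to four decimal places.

0.6478

Series (directional control valve and topside master controller): 0.820000 × 0.790000 = 0.6478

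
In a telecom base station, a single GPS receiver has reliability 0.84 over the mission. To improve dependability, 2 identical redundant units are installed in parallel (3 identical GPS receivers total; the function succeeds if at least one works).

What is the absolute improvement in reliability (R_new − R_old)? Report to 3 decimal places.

0.156

R_before = 0.84
R_after = 1 − (1 − 0.84)^3 = 0.996
ΔR = 0.996 − 0.84 = 0.156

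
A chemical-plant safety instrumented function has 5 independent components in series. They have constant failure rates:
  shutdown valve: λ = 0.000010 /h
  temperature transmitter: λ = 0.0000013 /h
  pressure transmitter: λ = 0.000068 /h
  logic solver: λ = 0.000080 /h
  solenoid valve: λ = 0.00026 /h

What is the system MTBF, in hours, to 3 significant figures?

Series of exponential components: λ_sys = Σ λ_i
λ_sys = 0.000010 + 0.0000013 + 0.000068 + 0.000080 + 0.00026 = 4.1930e-04 /h
MTBF = 1 / λ_sys = 2380 h

2380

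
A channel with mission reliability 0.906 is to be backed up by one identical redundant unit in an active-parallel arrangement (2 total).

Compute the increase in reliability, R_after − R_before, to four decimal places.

R_before = 0.906
R_after = 1 − (1 − 0.906)^2 = 0.9912
ΔR = 0.9912 − 0.906 = 0.0852

0.0852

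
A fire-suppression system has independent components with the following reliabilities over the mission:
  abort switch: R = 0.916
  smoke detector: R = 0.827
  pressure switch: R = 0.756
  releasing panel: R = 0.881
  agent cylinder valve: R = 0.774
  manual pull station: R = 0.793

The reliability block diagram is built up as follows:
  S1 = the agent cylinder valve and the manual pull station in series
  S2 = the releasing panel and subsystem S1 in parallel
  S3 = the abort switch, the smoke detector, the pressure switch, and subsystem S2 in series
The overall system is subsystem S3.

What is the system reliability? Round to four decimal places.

0.5464

Series (agent cylinder valve and manual pull station): 0.774000 × 0.793000 = 0.613782
Parallel (releasing panel and [0.613782]): 1 − (1 − 0.881000)(1 − 0.613782) = 0.954040
Series (abort switch, smoke detector, pressure switch, and [0.954040]): 0.916000 × 0.827000 × 0.756000 × 0.954040 = 0.5464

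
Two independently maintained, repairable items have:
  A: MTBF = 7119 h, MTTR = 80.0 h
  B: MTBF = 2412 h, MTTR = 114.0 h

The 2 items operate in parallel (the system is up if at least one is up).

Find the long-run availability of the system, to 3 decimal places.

0.999

A(A) = MTBF/(MTBF+MTTR) = 7119/(7119+80.0) = 0.988887
A(B) = MTBF/(MTBF+MTTR) = 2412/(2412+114.0) = 0.954869
Parallel availability: 1 − (1 − 0.988887)(1 − 0.954869) = 0.999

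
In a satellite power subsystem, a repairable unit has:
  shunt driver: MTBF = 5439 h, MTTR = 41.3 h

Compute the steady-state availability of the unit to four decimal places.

A(shunt driver) = MTBF/(MTBF+MTTR) = 5439/(5439+41.3) = 0.9925

0.9925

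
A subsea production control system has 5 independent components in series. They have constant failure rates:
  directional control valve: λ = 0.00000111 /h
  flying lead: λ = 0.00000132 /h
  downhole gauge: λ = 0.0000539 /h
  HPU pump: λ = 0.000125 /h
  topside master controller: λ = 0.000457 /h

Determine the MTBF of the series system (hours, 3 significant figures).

Series of exponential components: λ_sys = Σ λ_i
λ_sys = 0.00000111 + 0.00000132 + 0.0000539 + 0.000125 + 0.000457 = 6.3833e-04 /h
MTBF = 1 / λ_sys = 1570 h

1570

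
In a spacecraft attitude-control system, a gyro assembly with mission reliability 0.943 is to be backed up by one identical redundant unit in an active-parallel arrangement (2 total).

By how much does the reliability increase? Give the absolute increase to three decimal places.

0.054

R_before = 0.943
R_after = 1 − (1 − 0.943)^2 = 0.997
ΔR = 0.997 − 0.943 = 0.054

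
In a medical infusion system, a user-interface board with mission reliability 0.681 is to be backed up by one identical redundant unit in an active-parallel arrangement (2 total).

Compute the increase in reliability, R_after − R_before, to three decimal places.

0.217

R_before = 0.681
R_after = 1 − (1 − 0.681)^2 = 0.898
ΔR = 0.898 − 0.681 = 0.217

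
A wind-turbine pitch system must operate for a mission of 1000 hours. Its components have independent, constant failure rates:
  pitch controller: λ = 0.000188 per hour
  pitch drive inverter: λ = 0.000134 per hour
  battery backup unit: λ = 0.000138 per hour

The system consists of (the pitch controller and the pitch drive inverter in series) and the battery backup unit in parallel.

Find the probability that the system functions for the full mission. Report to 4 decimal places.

0.9645

R(pitch controller) = exp(−0.000188 × 1000) = 0.828615
R(pitch drive inverter) = exp(−0.000134 × 1000) = 0.874590
R(battery backup unit) = exp(−0.000138 × 1000) = 0.871099
Series (pitch controller and pitch drive inverter): 0.828615 × 0.874590 = 0.724698
Parallel ([0.724698] and battery backup unit): 1 − (1 − 0.724698)(1 − 0.871099) = 0.9645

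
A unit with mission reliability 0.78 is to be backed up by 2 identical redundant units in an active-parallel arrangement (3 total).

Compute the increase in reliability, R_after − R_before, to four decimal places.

0.2094

R_before = 0.78
R_after = 1 − (1 − 0.78)^3 = 0.9894
ΔR = 0.9894 − 0.78 = 0.2094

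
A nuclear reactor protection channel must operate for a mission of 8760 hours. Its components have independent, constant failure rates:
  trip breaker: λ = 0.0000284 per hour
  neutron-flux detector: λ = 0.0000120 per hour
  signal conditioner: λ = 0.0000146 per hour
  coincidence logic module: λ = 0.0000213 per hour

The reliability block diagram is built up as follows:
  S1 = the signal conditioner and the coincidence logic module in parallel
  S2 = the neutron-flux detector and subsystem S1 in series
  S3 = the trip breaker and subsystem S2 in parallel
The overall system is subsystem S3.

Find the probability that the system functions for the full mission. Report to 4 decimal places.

0.9740

R(trip breaker) = exp(−0.0000284 × 8760) = 0.779748
R(neutron-flux detector) = exp(−0.0000120 × 8760) = 0.900216
R(signal conditioner) = exp(−0.0000146 × 8760) = 0.879945
R(coincidence logic module) = exp(−0.0000213 × 8760) = 0.829786
Parallel (signal conditioner and coincidence logic module): 1 − (1 − 0.879945)(1 − 0.829786) = 0.979565
Series (neutron-flux detector and [0.979565]): 0.900216 × 0.979565 = 0.881820
Parallel (trip breaker and [0.881820]): 1 − (1 − 0.779748)(1 − 0.881820) = 0.9740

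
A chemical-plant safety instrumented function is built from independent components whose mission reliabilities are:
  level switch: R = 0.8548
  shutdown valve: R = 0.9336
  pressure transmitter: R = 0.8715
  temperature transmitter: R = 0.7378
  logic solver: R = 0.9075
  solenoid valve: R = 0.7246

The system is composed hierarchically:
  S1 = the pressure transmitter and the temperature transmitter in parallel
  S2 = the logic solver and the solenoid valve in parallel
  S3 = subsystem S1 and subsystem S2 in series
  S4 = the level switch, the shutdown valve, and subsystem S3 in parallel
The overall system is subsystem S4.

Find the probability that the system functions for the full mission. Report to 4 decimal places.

0.9994

Parallel (pressure transmitter and temperature transmitter): 1 − (1 − 0.871500)(1 − 0.737800) = 0.966307
Parallel (logic solver and solenoid valve): 1 − (1 − 0.907500)(1 − 0.724600) = 0.974526
Series ([0.966307] and [0.974526]): 0.966307 × 0.974526 = 0.941691
Parallel (level switch, shutdown valve, and [0.941691]): 1 − (1 − 0.854800)(1 − 0.933600)(1 − 0.941691) = 0.9994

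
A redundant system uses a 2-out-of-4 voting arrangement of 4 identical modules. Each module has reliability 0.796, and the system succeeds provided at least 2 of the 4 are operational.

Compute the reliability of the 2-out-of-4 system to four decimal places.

R = Σ_{i=2}^{4} C(4,i) p^i (1−p)^{4−i} with p = 0.796
C(4,2)·0.796^2·0.204^2 = 0.158211
C(4,3)·0.796^3·0.204^1 = 0.411556
C(4,4)·0.796^4·0.204^0 = 0.401469
Sum = 0.9712

0.9712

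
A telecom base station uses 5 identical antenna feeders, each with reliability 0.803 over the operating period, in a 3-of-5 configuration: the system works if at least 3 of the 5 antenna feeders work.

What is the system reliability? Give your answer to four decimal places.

0.9444

R = Σ_{i=3}^{5} C(5,i) p^i (1−p)^{5−i} with p = 0.803
C(5,3)·0.803^3·0.197^2 = 0.200946
C(5,4)·0.803^4·0.197^1 = 0.409542
C(5,5)·0.803^5·0.197^0 = 0.333870
Sum = 0.9444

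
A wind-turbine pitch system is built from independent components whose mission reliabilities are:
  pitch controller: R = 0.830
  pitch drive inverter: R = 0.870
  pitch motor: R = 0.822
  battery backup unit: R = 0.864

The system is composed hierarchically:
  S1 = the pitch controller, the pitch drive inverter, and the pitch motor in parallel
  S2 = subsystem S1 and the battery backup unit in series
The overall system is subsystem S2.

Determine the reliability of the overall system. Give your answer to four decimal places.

Parallel (pitch controller, pitch drive inverter, and pitch motor): 1 − (1 − 0.830000)(1 − 0.870000)(1 − 0.822000) = 0.996066
Series ([0.996066] and battery backup unit): 0.996066 × 0.864000 = 0.8606

0.8606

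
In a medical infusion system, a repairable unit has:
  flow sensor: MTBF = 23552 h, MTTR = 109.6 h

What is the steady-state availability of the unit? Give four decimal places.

A(flow sensor) = MTBF/(MTBF+MTTR) = 23552/(23552+109.6) = 0.9954

0.9954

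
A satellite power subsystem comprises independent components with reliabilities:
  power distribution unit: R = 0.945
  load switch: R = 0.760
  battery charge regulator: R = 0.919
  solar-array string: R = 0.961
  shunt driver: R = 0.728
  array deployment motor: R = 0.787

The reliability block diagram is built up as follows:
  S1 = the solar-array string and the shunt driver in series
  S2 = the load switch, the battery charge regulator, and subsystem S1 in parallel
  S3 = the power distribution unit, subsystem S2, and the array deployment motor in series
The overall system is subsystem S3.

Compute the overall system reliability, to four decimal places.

0.7394

Series (solar-array string and shunt driver): 0.961000 × 0.728000 = 0.699608
Parallel (load switch, battery charge regulator, and [0.699608]): 1 − (1 − 0.760000)(1 − 0.919000)(1 − 0.699608) = 0.994160
Series (power distribution unit, [0.994160], and array deployment motor): 0.945000 × 0.994160 × 0.787000 = 0.7394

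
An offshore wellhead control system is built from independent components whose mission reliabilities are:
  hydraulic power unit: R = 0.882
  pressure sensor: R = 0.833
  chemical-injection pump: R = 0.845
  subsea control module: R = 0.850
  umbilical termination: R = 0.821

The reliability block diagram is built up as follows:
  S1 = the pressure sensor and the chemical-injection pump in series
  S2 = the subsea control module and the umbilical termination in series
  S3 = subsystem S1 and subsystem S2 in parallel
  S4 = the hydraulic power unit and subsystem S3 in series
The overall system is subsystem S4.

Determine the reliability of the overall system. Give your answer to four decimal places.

0.8031

Series (pressure sensor and chemical-injection pump): 0.833000 × 0.845000 = 0.703885
Series (subsea control module and umbilical termination): 0.850000 × 0.821000 = 0.697850
Parallel ([0.703885] and [0.697850]): 1 − (1 − 0.703885)(1 − 0.697850) = 0.910529
Series (hydraulic power unit and [0.910529]): 0.882000 × 0.910529 = 0.8031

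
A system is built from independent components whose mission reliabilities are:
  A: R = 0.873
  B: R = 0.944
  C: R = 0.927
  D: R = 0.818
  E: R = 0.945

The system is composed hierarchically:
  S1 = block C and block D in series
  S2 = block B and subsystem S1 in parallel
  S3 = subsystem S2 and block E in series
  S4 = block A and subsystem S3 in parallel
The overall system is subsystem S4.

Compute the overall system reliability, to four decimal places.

Series (C and D): 0.927000 × 0.818000 = 0.758286
Parallel (B and [0.758286]): 1 − (1 − 0.944000)(1 − 0.758286) = 0.986464
Series ([0.986464] and E): 0.986464 × 0.945000 = 0.932208
Parallel (A and [0.932208]): 1 − (1 − 0.873000)(1 − 0.932208) = 0.9914

0.9914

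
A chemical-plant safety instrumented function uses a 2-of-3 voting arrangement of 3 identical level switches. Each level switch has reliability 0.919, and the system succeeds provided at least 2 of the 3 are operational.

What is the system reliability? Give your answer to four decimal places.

0.9814

R = Σ_{i=2}^{3} C(3,i) p^i (1−p)^{3−i} with p = 0.919
C(3,2)·0.919^2·0.081^1 = 0.205228
C(3,3)·0.919^3·0.081^0 = 0.776152
Sum = 0.9814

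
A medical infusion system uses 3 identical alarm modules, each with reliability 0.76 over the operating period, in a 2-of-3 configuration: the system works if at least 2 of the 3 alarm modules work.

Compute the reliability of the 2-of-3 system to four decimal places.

0.8548

R = Σ_{i=2}^{3} C(3,i) p^i (1−p)^{3−i} with p = 0.76
C(3,2)·0.76^2·0.24^1 = 0.415872
C(3,3)·0.76^3·0.24^0 = 0.438976
Sum = 0.8548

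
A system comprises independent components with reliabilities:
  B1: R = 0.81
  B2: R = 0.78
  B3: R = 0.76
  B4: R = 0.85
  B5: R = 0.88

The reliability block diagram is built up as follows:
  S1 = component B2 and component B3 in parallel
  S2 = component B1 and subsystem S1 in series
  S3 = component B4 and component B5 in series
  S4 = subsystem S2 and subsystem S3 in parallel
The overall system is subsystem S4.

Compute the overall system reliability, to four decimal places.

0.9413

Parallel (B2 and B3): 1 − (1 − 0.780000)(1 − 0.760000) = 0.947200
Series (B1 and [0.947200]): 0.810000 × 0.947200 = 0.767232
Series (B4 and B5): 0.850000 × 0.880000 = 0.748000
Parallel ([0.767232] and [0.748000]): 1 − (1 − 0.767232)(1 − 0.748000) = 0.9413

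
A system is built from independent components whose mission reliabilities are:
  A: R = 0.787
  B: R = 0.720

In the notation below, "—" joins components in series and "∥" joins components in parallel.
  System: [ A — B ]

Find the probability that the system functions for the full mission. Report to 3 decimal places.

0.567

Series (A and B): 0.78700 × 0.72000 = 0.567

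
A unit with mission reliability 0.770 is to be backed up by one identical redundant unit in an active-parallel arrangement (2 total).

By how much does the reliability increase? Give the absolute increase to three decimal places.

0.177

R_before = 0.770
R_after = 1 − (1 − 0.770)^2 = 0.947
ΔR = 0.947 − 0.770 = 0.177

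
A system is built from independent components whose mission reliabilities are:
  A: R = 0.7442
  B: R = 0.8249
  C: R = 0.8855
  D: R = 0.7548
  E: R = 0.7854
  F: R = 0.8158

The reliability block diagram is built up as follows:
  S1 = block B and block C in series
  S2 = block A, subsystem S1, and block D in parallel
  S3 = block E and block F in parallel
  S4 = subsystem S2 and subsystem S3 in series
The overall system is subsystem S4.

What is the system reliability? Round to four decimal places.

Series (B and C): 0.824900 × 0.885500 = 0.730449
Parallel (A, [0.730449], and D): 1 − (1 − 0.744200)(1 − 0.730449)(1 − 0.754800) = 0.983093
Parallel (E and F): 1 − (1 − 0.785400)(1 − 0.815800) = 0.960471
Series ([0.983093] and [0.960471]): 0.983093 × 0.960471 = 0.9442

0.9442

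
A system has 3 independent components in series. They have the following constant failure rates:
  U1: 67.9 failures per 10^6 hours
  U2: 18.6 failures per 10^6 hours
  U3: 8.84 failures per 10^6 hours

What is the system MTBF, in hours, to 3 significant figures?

10500

Series of exponential components: λ_sys = Σ λ_i
λ_sys = 0.0000679 + 0.0000186 + 0.00000884 = 9.5340e-05 /h
MTBF = 1 / λ_sys = 10500 h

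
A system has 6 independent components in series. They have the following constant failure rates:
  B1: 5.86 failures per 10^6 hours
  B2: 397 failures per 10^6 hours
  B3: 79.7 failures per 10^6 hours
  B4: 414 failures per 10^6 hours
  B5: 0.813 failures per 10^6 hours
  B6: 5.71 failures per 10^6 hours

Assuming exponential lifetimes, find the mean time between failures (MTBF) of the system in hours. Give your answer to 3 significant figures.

1110

Series of exponential components: λ_sys = Σ λ_i
λ_sys = 0.00000586 + 0.000397 + 0.0000797 + 0.000414 + 0.000000813 + 0.00000571 = 9.0308e-04 /h
MTBF = 1 / λ_sys = 1110 h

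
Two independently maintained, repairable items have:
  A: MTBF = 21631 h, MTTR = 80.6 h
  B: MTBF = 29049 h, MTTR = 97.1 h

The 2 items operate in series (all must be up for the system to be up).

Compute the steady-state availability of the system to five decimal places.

A(A) = MTBF/(MTBF+MTTR) = 21631/(21631+80.6) = 0.996288
A(B) = MTBF/(MTBF+MTTR) = 29049/(29049+97.1) = 0.996669
Series availability: 0.996288 × 0.996669 = 0.99297

0.99297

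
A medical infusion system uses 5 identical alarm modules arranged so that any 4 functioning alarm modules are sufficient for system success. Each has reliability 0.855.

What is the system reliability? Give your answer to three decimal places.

0.844

R = Σ_{i=4}^{5} C(5,i) p^i (1−p)^{5−i} with p = 0.855
C(5,4)·0.855^4·0.145^1 = 0.38744
C(5,5)·0.855^5·0.145^0 = 0.45691
Sum = 0.844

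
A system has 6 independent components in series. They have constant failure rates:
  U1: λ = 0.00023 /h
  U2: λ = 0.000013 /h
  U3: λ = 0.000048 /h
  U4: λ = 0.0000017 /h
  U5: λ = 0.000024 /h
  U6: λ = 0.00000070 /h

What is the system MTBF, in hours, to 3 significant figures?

Series of exponential components: λ_sys = Σ λ_i
λ_sys = 0.00023 + 0.000013 + 0.000048 + 0.0000017 + 0.000024 + 0.00000070 = 3.1740e-04 /h
MTBF = 1 / λ_sys = 3150 h

3150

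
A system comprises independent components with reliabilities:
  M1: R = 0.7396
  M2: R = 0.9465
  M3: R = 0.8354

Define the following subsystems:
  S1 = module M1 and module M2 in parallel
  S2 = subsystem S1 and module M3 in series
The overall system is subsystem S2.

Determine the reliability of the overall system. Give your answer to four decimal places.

Parallel (M1 and M2): 1 − (1 − 0.739600)(1 − 0.946500) = 0.986069
Series ([0.986069] and M3): 0.986069 × 0.835400 = 0.8238

0.8238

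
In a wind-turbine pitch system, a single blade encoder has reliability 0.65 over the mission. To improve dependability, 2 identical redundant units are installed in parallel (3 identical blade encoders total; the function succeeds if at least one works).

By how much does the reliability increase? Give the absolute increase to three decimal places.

0.307

R_before = 0.65
R_after = 1 − (1 − 0.65)^3 = 0.957
ΔR = 0.957 − 0.65 = 0.307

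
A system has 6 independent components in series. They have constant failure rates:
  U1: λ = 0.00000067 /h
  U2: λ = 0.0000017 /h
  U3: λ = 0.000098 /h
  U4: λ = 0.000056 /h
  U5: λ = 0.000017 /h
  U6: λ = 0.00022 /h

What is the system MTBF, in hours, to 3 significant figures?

Series of exponential components: λ_sys = Σ λ_i
λ_sys = 0.00000067 + 0.0000017 + 0.000098 + 0.000056 + 0.000017 + 0.00022 = 3.9337e-04 /h
MTBF = 1 / λ_sys = 2540 h

2540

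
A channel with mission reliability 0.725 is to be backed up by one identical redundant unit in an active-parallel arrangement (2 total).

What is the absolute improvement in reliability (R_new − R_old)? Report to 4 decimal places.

0.1994

R_before = 0.725
R_after = 1 − (1 − 0.725)^2 = 0.9244
ΔR = 0.9244 − 0.725 = 0.1994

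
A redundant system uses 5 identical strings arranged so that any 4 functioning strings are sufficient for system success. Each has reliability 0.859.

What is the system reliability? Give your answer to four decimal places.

R = Σ_{i=4}^{5} C(5,i) p^i (1−p)^{5−i} with p = 0.859
C(5,4)·0.859^4·0.141^1 = 0.383850
C(5,5)·0.859^5·0.141^0 = 0.467698
Sum = 0.8515

0.8515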